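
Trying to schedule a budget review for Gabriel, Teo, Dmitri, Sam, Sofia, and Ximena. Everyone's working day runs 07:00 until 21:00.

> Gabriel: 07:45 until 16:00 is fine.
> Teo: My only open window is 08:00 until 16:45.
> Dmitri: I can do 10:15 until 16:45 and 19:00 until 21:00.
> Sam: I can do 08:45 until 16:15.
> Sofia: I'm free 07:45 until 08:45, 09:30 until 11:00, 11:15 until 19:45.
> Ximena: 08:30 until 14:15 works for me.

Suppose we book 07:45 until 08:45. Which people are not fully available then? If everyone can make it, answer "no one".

Gabriel: free for 07:45-08:45. Teo: not fully free for 07:45-08:45. Dmitri: not fully free for 07:45-08:45. Sam: not fully free for 07:45-08:45. Sofia: free for 07:45-08:45. Ximena: not fully free for 07:45-08:45.

Dmitri, Sam, Teo, Ximena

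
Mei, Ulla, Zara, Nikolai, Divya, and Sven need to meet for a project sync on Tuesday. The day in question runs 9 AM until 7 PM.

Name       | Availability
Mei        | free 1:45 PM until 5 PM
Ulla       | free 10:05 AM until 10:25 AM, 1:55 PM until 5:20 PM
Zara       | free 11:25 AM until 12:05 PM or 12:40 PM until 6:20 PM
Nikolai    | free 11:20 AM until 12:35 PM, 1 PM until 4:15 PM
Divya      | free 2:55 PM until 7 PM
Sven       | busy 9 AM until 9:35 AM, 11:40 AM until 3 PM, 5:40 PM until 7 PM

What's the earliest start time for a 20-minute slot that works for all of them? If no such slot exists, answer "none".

Mei free: 13:45-17:00.
Ulla free: 10:05-10:25, 13:55-17:20.
Zara free: 11:25-12:05, 12:40-18:20.
Nikolai free: 11:20-12:35, 13:00-16:15.
Divya free: 14:55-19:00.
Sven free: 09:35-11:40, 15:00-17:40 (invert busy blocks within the working day).
Mei ∩ Ulla: 13:55-17:00.
Mei ∩ Ulla ∩ Zara: 13:55-17:00.
Mei ∩ Ulla ∩ Zara ∩ Nikolai: 13:55-16:15.
Mei ∩ Ulla ∩ Zara ∩ Nikolai ∩ Divya: 14:55-16:15.
Mei ∩ Ulla ∩ Zara ∩ Nikolai ∩ Divya ∩ Sven: 15:00-16:15.
The first common window of at least 20 minutes is 15:00-16:15, so the earliest start is 15:00.

15:00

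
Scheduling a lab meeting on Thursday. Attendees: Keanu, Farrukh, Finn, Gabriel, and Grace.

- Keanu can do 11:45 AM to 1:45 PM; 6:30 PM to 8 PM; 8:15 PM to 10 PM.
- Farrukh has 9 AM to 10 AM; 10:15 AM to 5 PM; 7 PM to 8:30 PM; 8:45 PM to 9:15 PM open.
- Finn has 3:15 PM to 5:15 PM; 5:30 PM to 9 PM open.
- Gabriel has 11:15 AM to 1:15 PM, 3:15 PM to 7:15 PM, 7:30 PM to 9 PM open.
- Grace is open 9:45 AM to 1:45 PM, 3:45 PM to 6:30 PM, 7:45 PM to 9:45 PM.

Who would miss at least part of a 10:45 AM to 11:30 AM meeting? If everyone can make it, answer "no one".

Finn, Gabriel, Keanu

Keanu: not fully free for 10:45-11:30. Farrukh: free for 10:45-11:30. Finn: not fully free for 10:45-11:30. Gabriel: not fully free for 10:45-11:30. Grace: free for 10:45-11:30.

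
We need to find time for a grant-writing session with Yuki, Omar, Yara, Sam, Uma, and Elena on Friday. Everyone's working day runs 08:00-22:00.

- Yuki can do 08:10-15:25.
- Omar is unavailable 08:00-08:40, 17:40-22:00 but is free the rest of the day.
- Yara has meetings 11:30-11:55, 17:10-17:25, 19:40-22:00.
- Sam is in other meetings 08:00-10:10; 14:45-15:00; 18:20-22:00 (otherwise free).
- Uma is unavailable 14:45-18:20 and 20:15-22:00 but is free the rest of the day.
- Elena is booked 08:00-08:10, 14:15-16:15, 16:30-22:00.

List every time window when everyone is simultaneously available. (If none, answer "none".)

10:10-11:30, 11:55-14:15

Yuki free: 08:10-15:25.
Omar free: 08:40-17:40 (invert busy blocks within the working day).
Yara free: 08:00-11:30, 11:55-17:10, 17:25-19:40 (invert busy blocks within the working day).
Sam free: 10:10-14:45, 15:00-18:20 (invert busy blocks within the working day).
Uma free: 08:00-14:45, 18:20-20:15 (invert busy blocks within the working day).
Elena free: 08:10-14:15, 16:15-16:30 (invert busy blocks within the working day).
Yuki ∩ Omar: 08:40-15:25.
Yuki ∩ Omar ∩ Yara: 08:40-11:30, 11:55-15:25.
Yuki ∩ Omar ∩ Yara ∩ Sam: 10:10-11:30, 11:55-14:45, 15:00-15:25.
Yuki ∩ Omar ∩ Yara ∩ Sam ∩ Uma: 10:10-11:30, 11:55-14:45.
Yuki ∩ Omar ∩ Yara ∩ Sam ∩ Uma ∩ Elena: 10:10-11:30, 11:55-14:15.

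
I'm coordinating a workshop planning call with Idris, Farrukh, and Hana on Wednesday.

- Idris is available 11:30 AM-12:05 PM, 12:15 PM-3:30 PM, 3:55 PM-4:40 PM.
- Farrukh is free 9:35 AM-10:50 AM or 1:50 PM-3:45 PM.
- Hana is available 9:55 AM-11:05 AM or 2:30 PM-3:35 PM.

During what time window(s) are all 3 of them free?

Idris ∩ Farrukh: 13:50-15:30.
Idris ∩ Farrukh ∩ Hana: 14:30-15:30.
Those are the intersection windows.

14:30-15:30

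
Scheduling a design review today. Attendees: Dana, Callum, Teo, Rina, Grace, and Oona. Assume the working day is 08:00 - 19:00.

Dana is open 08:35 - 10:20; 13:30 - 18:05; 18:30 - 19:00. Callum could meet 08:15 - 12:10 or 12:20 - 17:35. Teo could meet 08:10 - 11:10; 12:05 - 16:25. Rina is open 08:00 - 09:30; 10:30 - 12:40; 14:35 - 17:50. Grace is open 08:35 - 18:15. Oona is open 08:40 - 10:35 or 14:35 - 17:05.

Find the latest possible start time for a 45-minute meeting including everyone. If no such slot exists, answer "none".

Dana ∩ Callum: 08:35-10:20, 13:30-17:35.
Dana ∩ Callum ∩ Teo: 08:35-10:20, 13:30-16:25.
Dana ∩ Callum ∩ Teo ∩ Rina: 08:35-09:30, 14:35-16:25.
Dana ∩ Callum ∩ Teo ∩ Rina ∩ Grace: 08:35-09:30, 14:35-16:25.
Dana ∩ Callum ∩ Teo ∩ Rina ∩ Grace ∩ Oona: 08:40-09:30, 14:35-16:25.
The last common window of at least 45 minutes is 14:35-16:25; a 45-minute meeting can start as late as 15:40 and still end by 16:25.

15:40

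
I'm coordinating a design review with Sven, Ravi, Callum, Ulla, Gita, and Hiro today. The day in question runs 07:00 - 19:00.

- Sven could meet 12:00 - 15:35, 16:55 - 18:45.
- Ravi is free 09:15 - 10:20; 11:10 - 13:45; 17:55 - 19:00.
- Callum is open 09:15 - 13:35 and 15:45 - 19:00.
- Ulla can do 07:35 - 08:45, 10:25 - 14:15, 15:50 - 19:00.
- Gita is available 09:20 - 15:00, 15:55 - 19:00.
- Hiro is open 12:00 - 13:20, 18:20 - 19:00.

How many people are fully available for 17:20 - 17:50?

Sven, Callum, Ulla, and Gita can make the full 17:20-17:50 slot — that's 4.

4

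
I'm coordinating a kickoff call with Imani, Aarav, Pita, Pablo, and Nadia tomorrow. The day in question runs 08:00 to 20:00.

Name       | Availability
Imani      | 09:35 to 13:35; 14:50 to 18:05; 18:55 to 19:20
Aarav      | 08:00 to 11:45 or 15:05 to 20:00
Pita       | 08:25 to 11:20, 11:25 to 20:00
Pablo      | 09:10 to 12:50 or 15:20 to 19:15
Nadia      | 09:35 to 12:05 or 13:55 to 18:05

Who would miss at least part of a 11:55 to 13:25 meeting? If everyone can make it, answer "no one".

Imani: free for 11:55-13:25. Aarav: not fully free for 11:55-13:25. Pita: free for 11:55-13:25. Pablo: not fully free for 11:55-13:25. Nadia: not fully free for 11:55-13:25.

Aarav, Nadia, Pablo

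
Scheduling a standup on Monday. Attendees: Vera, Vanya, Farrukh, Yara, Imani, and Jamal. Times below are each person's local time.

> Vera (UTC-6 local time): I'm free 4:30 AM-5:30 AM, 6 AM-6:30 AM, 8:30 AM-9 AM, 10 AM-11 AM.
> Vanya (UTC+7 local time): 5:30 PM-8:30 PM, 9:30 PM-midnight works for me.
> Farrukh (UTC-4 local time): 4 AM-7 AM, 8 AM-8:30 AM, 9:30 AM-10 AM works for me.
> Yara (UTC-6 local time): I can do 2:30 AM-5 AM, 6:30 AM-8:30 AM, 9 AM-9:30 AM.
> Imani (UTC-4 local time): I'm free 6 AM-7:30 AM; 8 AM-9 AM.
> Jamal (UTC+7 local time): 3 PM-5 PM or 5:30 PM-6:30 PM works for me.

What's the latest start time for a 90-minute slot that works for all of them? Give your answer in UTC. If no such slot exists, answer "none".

none

Vera in UTC: 10:30-11:30, 12:00-12:30, 14:30-15:00, 16:00-17:00 (add 6h to convert from UTC-6).
Vanya in UTC: 10:30-13:30, 14:30-17:00 (subtract 7h to convert from UTC+7).
Farrukh in UTC: 08:00-11:00, 12:00-12:30, 13:30-14:00 (add 4h to convert from UTC-4).
Yara in UTC: 08:30-11:00, 12:30-14:30, 15:00-15:30 (add 6h to convert from UTC-6).
Imani in UTC: 10:00-11:30, 12:00-13:00 (add 4h to convert from UTC-4).
Jamal in UTC: 08:00-10:00, 10:30-11:30 (subtract 7h to convert from UTC+7).
Vera ∩ Vanya: 10:30-11:30, 12:00-12:30, 14:30-15:00, 16:00-17:00.
Vera ∩ Vanya ∩ Farrukh: 10:30-11:00, 12:00-12:30.
Vera ∩ Vanya ∩ Farrukh ∩ Yara: 10:30-11:00.
Vera ∩ Vanya ∩ Farrukh ∩ Yara ∩ Imani: 10:30-11:00.
Vera ∩ Vanya ∩ Farrukh ∩ Yara ∩ Imani ∩ Jamal: 10:30-11:00.
No common window is at least 90 minutes long.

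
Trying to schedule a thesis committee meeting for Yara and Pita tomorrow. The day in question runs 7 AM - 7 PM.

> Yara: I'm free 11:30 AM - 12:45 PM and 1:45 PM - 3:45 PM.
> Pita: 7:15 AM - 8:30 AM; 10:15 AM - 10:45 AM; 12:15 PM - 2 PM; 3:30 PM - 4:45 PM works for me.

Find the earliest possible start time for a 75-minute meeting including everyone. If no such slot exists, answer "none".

none

Yara ∩ Pita: 12:15-12:45, 13:45-14:00, 15:30-15:45.
So the common availability across everyone is 12:15-12:45, 13:45-14:00, 15:30-15:45.
No common window is at least 75 minutes long.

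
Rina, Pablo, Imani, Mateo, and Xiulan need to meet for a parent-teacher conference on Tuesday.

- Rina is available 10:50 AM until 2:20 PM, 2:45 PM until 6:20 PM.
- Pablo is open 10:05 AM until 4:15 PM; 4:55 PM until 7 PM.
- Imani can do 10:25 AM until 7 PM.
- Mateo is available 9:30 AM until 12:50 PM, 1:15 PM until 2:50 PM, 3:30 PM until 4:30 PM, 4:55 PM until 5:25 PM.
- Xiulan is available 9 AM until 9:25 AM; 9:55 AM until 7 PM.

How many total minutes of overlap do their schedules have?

265

Rina ∩ Pablo: 10:50-14:20, 14:45-16:15, 16:55-18:20.
Rina ∩ Pablo ∩ Imani: 10:50-14:20, 14:45-16:15, 16:55-18:20.
Rina ∩ Pablo ∩ Imani ∩ Mateo: 10:50-12:50, 13:15-14:20, 14:45-14:50, 15:30-16:15, 16:55-17:25.
Rina ∩ Pablo ∩ Imani ∩ Mateo ∩ Xiulan: 10:50-12:50, 13:15-14:20, 14:45-14:50, 15:30-16:15, 16:55-17:25.
Summing the common windows: 120 + 65 + 5 + 45 + 30 = 265 minutes.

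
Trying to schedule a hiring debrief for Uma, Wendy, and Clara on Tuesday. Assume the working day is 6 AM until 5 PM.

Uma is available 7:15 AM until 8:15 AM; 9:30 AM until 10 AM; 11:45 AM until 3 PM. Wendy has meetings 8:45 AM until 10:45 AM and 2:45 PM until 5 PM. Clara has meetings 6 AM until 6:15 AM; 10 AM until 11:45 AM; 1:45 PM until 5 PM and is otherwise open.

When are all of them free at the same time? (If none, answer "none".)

Uma free: 07:15-08:15, 09:30-10:00, 11:45-15:00.
Wendy free: 06:00-08:45, 10:45-14:45 (invert busy blocks within the working day).
Clara free: 06:15-10:00, 11:45-13:45 (invert busy blocks within the working day).
Uma ∩ Wendy: 07:15-08:15, 11:45-14:45.
Uma ∩ Wendy ∩ Clara: 07:15-08:15, 11:45-13:45.

07:15-08:15, 11:45-13:45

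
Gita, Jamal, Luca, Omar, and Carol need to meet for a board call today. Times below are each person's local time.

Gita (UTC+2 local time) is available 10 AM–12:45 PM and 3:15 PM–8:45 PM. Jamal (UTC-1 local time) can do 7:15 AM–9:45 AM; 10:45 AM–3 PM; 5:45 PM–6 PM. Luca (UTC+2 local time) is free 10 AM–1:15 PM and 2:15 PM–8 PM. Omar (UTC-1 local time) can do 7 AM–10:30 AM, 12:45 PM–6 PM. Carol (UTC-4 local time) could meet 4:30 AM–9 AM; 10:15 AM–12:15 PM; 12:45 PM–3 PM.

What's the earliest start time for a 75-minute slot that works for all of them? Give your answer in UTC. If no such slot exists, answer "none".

Gita in UTC: 08:00-10:45, 13:15-18:45 (subtract 2h to convert from UTC+2).
Jamal in UTC: 08:15-10:45, 11:45-16:00, 18:45-19:00 (add 1h to convert from UTC-1).
Luca in UTC: 08:00-11:15, 12:15-18:00 (subtract 2h to convert from UTC+2).
Omar in UTC: 08:00-11:30, 13:45-19:00 (add 1h to convert from UTC-1).
Carol in UTC: 08:30-13:00, 14:15-16:15, 16:45-19:00 (add 4h to convert from UTC-4).
Gita ∩ Jamal: 08:15-10:45, 13:15-16:00.
Gita ∩ Jamal ∩ Luca: 08:15-10:45, 13:15-16:00.
Gita ∩ Jamal ∩ Luca ∩ Omar: 08:15-10:45, 13:45-16:00.
Gita ∩ Jamal ∩ Luca ∩ Omar ∩ Carol: 08:30-10:45, 14:15-16:00.
The first common window of at least 75 minutes is 08:30-10:45, so the earliest start is 08:30.

08:30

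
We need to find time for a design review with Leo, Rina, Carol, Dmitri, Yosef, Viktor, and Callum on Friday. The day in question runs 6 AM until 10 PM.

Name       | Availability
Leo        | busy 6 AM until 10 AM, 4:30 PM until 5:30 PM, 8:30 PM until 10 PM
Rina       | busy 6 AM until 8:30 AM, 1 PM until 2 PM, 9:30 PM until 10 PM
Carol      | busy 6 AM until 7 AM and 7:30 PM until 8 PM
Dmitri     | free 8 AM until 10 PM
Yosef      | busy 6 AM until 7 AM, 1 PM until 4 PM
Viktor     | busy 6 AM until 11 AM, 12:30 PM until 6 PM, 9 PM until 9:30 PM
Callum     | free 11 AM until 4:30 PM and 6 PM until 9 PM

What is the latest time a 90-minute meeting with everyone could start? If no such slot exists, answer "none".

Leo free: 10:00-16:30, 17:30-20:30 (invert busy blocks within the working day).
Rina free: 08:30-13:00, 14:00-21:30 (invert busy blocks within the working day).
Carol free: 07:00-19:30, 20:00-22:00 (invert busy blocks within the working day).
Dmitri free: 08:00-22:00.
Yosef free: 07:00-13:00, 16:00-22:00 (invert busy blocks within the working day).
Viktor free: 11:00-12:30, 18:00-21:00, 21:30-22:00 (invert busy blocks within the working day).
Callum free: 11:00-16:30, 18:00-21:00.
Leo ∩ Rina: 10:00-13:00, 14:00-16:30, 17:30-20:30.
Leo ∩ Rina ∩ Carol: 10:00-13:00, 14:00-16:30, 17:30-19:30, 20:00-20:30.
Leo ∩ Rina ∩ Carol ∩ Dmitri: 10:00-13:00, 14:00-16:30, 17:30-19:30, 20:00-20:30.
Leo ∩ Rina ∩ Carol ∩ Dmitri ∩ Yosef: 10:00-13:00, 16:00-16:30, 17:30-19:30, 20:00-20:30.
Leo ∩ Rina ∩ Carol ∩ Dmitri ∩ Yosef ∩ Viktor: 11:00-12:30, 18:00-19:30, 20:00-20:30.
Leo ∩ Rina ∩ Carol ∩ Dmitri ∩ Yosef ∩ Viktor ∩ Callum: 11:00-12:30, 18:00-19:30, 20:00-20:30.
Those are the intersection windows.
The last common window of at least 90 minutes is 18:00-19:30; a 90-minute meeting can start as late as 18:00 and still end by 19:30.

18:00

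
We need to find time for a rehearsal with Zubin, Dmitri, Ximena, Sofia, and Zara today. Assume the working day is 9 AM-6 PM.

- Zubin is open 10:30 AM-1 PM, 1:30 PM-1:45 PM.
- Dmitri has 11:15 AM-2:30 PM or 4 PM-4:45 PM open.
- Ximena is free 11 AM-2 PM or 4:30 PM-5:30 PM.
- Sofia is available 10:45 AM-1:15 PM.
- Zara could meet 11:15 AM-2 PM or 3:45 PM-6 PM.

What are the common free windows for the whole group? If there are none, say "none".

11:15-13:00

Zubin ∩ Dmitri: 11:15-13:00, 13:30-13:45.
Zubin ∩ Dmitri ∩ Ximena: 11:15-13:00, 13:30-13:45.
Zubin ∩ Dmitri ∩ Ximena ∩ Sofia: 11:15-13:00.
Zubin ∩ Dmitri ∩ Ximena ∩ Sofia ∩ Zara: 11:15-13:00.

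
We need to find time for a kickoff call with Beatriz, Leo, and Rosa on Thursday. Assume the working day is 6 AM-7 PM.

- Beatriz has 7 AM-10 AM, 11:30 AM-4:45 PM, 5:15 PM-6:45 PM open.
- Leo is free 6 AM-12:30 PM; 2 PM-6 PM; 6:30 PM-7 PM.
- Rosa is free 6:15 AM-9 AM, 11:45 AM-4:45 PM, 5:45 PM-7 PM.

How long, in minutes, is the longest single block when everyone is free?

Beatriz ∩ Leo: 07:00-10:00, 11:30-12:30, 14:00-16:45, 17:15-18:00, 18:30-18:45.
Beatriz ∩ Leo ∩ Rosa: 07:00-09:00, 11:45-12:30, 14:00-16:45, 17:45-18:00, 18:30-18:45.
Those are the intersection windows.
The longest is 14:00-16:45 at 165 minutes.

165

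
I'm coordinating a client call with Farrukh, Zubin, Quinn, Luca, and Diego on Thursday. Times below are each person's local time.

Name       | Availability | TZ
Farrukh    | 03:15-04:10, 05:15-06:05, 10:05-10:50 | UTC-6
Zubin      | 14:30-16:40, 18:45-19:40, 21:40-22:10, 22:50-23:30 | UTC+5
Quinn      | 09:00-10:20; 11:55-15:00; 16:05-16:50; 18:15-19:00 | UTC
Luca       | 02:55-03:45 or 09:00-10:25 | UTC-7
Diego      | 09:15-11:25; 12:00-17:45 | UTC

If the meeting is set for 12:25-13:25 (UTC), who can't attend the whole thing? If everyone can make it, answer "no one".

Farrukh, Luca, Zubin

Farrukh in UTC: 09:15-10:10, 11:15-12:05, 16:05-16:50 (add 6h to convert from UTC-6).
Zubin in UTC: 09:30-11:40, 13:45-14:40, 16:40-17:10, 17:50-18:30 (subtract 5h to convert from UTC+5).
Quinn in UTC: 09:00-10:20, 11:55-15:00, 16:05-16:50, 18:15-19:00.
Luca in UTC: 09:55-10:45, 16:00-17:25 (add 7h to convert from UTC-7).
Diego in UTC: 09:15-11:25, 12:00-17:45.
Farrukh: not fully free for 12:25-13:25. Zubin: not fully free for 12:25-13:25. Quinn: free for 12:25-13:25. Luca: not fully free for 12:25-13:25. Diego: free for 12:25-13:25.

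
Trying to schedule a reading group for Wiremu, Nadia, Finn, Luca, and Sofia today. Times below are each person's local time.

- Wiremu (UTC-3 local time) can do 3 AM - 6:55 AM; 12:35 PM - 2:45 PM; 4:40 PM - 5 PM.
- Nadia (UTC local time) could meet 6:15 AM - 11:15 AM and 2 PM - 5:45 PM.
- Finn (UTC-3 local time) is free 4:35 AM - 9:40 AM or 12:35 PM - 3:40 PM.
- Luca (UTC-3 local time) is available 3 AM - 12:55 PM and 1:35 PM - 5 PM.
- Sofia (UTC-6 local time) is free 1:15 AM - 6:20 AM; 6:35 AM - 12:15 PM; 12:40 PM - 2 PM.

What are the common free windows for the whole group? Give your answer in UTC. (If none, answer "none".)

07:35-09:55, 15:35-15:55, 16:35-17:45

Wiremu in UTC: 06:00-09:55, 15:35-17:45, 19:40-20:00 (add 3h to convert from UTC-3).
Nadia in UTC: 06:15-11:15, 14:00-17:45.
Finn in UTC: 07:35-12:40, 15:35-18:40 (add 3h to convert from UTC-3).
Luca in UTC: 06:00-15:55, 16:35-20:00 (add 3h to convert from UTC-3).
Sofia in UTC: 07:15-12:20, 12:35-18:15, 18:40-20:00 (add 6h to convert from UTC-6).
Wiremu ∩ Nadia: 06:15-09:55, 15:35-17:45.
Wiremu ∩ Nadia ∩ Finn: 07:35-09:55, 15:35-17:45.
Wiremu ∩ Nadia ∩ Finn ∩ Luca: 07:35-09:55, 15:35-15:55, 16:35-17:45.
Wiremu ∩ Nadia ∩ Finn ∩ Luca ∩ Sofia: 07:35-09:55, 15:35-15:55, 16:35-17:45.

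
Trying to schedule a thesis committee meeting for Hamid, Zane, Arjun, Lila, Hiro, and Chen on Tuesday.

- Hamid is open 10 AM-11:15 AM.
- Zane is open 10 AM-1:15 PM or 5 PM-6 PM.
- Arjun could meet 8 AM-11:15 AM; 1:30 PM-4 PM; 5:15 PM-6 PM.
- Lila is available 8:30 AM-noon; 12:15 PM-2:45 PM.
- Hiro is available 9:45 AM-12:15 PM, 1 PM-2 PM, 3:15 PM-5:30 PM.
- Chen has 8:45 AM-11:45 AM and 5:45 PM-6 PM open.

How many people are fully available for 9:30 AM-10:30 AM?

3

Arjun, Lila, and Chen can make the full 09:30-10:30 slot — that's 3.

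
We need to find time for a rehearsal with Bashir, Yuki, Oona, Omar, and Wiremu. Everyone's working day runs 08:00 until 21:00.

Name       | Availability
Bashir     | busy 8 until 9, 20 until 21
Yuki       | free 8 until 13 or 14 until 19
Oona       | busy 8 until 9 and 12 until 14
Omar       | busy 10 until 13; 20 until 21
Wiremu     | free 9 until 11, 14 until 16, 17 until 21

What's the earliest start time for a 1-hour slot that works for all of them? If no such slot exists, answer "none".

09:00

Bashir free: 09:00-20:00 (invert busy blocks within the working day).
Yuki free: 08:00-13:00, 14:00-19:00.
Oona free: 09:00-12:00, 14:00-21:00 (invert busy blocks within the working day).
Omar free: 08:00-10:00, 13:00-20:00 (invert busy blocks within the working day).
Wiremu free: 09:00-11:00, 14:00-16:00, 17:00-21:00.
Bashir ∩ Yuki: 09:00-13:00, 14:00-19:00.
Bashir ∩ Yuki ∩ Oona: 09:00-12:00, 14:00-19:00.
Bashir ∩ Yuki ∩ Oona ∩ Omar: 09:00-10:00, 14:00-19:00.
Bashir ∩ Yuki ∩ Oona ∩ Omar ∩ Wiremu: 09:00-10:00, 14:00-16:00, 17:00-19:00.
Those are the intersection windows.
The first common window of at least 60 minutes is 09:00-10:00, so the earliest start is 09:00.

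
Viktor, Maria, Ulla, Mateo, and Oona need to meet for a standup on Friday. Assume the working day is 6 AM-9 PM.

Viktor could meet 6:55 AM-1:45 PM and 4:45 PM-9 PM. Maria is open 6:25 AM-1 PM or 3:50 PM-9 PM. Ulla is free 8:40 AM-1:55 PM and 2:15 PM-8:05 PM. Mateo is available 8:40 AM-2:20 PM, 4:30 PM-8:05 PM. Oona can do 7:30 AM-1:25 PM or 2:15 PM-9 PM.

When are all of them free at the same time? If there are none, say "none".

Viktor ∩ Maria: 06:55-13:00, 16:45-21:00.
Viktor ∩ Maria ∩ Ulla: 08:40-13:00, 16:45-20:05.
Viktor ∩ Maria ∩ Ulla ∩ Mateo: 08:40-13:00, 16:45-20:05.
Viktor ∩ Maria ∩ Ulla ∩ Mateo ∩ Oona: 08:40-13:00, 16:45-20:05.
Those are the intersection windows.

08:40-13:00, 16:45-20:05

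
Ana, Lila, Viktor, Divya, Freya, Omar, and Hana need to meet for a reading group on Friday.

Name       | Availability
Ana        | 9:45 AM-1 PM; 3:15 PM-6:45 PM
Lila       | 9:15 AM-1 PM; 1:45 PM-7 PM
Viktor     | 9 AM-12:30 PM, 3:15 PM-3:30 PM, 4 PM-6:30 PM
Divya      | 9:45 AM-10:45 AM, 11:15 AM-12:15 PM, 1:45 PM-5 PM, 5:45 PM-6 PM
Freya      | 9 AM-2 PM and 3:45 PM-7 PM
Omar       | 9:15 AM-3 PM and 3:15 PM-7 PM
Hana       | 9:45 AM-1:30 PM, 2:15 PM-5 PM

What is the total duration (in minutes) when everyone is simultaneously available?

180

Ana ∩ Lila: 09:45-13:00, 15:15-18:45.
Ana ∩ Lila ∩ Viktor: 09:45-12:30, 15:15-15:30, 16:00-18:30.
Ana ∩ Lila ∩ Viktor ∩ Divya: 09:45-10:45, 11:15-12:15, 15:15-15:30, 16:00-17:00, 17:45-18:00.
Ana ∩ Lila ∩ Viktor ∩ Divya ∩ Freya: 09:45-10:45, 11:15-12:15, 16:00-17:00, 17:45-18:00.
Ana ∩ Lila ∩ Viktor ∩ Divya ∩ Freya ∩ Omar: 09:45-10:45, 11:15-12:15, 16:00-17:00, 17:45-18:00.
Ana ∩ Lila ∩ Viktor ∩ Divya ∩ Freya ∩ Omar ∩ Hana: 09:45-10:45, 11:15-12:15, 16:00-17:00.
So the common availability across everyone is 09:45-10:45, 11:15-12:15, 16:00-17:00.
Summing the common windows: 60 + 60 + 60 = 180 minutes.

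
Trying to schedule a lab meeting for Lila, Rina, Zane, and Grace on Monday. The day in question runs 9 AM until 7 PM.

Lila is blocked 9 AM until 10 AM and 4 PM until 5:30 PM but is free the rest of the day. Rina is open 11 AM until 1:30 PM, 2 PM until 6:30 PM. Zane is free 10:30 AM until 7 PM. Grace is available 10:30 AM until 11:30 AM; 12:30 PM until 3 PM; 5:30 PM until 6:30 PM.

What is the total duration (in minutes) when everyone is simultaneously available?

Lila free: 10:00-16:00, 17:30-19:00 (invert busy blocks within the working day).
Rina free: 11:00-13:30, 14:00-18:30.
Zane free: 10:30-19:00.
Grace free: 10:30-11:30, 12:30-15:00, 17:30-18:30.
Lila ∩ Rina: 11:00-13:30, 14:00-16:00, 17:30-18:30.
Lila ∩ Rina ∩ Zane: 11:00-13:30, 14:00-16:00, 17:30-18:30.
Lila ∩ Rina ∩ Zane ∩ Grace: 11:00-11:30, 12:30-13:30, 14:00-15:00, 17:30-18:30.
Summing the common windows: 30 + 60 + 60 + 60 = 210 minutes.

210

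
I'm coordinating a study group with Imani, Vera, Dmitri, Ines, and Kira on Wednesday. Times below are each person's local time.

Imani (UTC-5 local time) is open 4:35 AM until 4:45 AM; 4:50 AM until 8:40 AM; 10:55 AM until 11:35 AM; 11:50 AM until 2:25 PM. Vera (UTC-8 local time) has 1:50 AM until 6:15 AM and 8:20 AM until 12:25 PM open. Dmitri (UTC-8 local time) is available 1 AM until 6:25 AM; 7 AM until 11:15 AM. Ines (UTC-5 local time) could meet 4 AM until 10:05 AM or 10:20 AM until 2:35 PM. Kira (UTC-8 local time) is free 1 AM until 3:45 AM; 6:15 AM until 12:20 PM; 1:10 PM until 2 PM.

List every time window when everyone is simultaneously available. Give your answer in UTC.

09:50-11:45, 16:20-16:35, 16:50-19:15

Imani in UTC: 09:35-09:45, 09:50-13:40, 15:55-16:35, 16:50-19:25 (add 5h to convert from UTC-5).
Vera in UTC: 09:50-14:15, 16:20-20:25 (add 8h to convert from UTC-8).
Dmitri in UTC: 09:00-14:25, 15:00-19:15 (add 8h to convert from UTC-8).
Ines in UTC: 09:00-15:05, 15:20-19:35 (add 5h to convert from UTC-5).
Kira in UTC: 09:00-11:45, 14:15-20:20, 21:10-22:00 (add 8h to convert from UTC-8).
Imani ∩ Vera: 09:50-13:40, 16:20-16:35, 16:50-19:25.
Imani ∩ Vera ∩ Dmitri: 09:50-13:40, 16:20-16:35, 16:50-19:15.
Imani ∩ Vera ∩ Dmitri ∩ Ines: 09:50-13:40, 16:20-16:35, 16:50-19:15.
Imani ∩ Vera ∩ Dmitri ∩ Ines ∩ Kira: 09:50-11:45, 16:20-16:35, 16:50-19:15.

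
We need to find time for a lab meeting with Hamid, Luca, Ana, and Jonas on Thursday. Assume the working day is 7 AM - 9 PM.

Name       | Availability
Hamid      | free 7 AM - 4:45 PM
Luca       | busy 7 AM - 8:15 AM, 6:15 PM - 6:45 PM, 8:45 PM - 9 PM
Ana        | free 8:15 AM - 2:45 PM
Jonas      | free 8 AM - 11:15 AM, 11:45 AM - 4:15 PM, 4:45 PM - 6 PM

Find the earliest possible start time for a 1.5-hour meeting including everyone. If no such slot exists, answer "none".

08:15

Hamid free: 07:00-16:45.
Luca free: 08:15-18:15, 18:45-20:45 (invert busy blocks within the working day).
Ana free: 08:15-14:45.
Jonas free: 08:00-11:15, 11:45-16:15, 16:45-18:00.
Hamid ∩ Luca: 08:15-16:45.
Hamid ∩ Luca ∩ Ana: 08:15-14:45.
Hamid ∩ Luca ∩ Ana ∩ Jonas: 08:15-11:15, 11:45-14:45.
The first common window of at least 90 minutes is 08:15-11:15, so the earliest start is 08:15.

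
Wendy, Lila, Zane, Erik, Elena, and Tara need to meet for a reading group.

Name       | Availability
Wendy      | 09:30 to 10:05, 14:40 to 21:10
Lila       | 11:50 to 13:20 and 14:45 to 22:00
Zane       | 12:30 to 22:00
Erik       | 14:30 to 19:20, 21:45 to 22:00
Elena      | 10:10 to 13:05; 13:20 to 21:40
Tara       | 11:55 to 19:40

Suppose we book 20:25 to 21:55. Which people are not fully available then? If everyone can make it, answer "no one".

Wendy: not fully free for 20:25-21:55. Lila: free for 20:25-21:55. Zane: free for 20:25-21:55. Erik: not fully free for 20:25-21:55. Elena: not fully free for 20:25-21:55. Tara: not fully free for 20:25-21:55.

Elena, Erik, Tara, Wendy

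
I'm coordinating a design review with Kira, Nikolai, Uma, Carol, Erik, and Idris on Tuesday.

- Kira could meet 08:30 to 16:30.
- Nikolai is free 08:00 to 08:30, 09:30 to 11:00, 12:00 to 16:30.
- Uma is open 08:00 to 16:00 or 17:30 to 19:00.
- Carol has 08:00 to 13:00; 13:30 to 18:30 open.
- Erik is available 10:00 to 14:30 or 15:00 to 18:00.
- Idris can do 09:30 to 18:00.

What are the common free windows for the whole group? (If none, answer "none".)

10:00-11:00, 12:00-13:00, 13:30-14:30, 15:00-16:00

Kira ∩ Nikolai: 09:30-11:00, 12:00-16:30.
Kira ∩ Nikolai ∩ Uma: 09:30-11:00, 12:00-16:00.
Kira ∩ Nikolai ∩ Uma ∩ Carol: 09:30-11:00, 12:00-13:00, 13:30-16:00.
Kira ∩ Nikolai ∩ Uma ∩ Carol ∩ Erik: 10:00-11:00, 12:00-13:00, 13:30-14:30, 15:00-16:00.
Kira ∩ Nikolai ∩ Uma ∩ Carol ∩ Erik ∩ Idris: 10:00-11:00, 12:00-13:00, 13:30-14:30, 15:00-16:00.
Those are the intersection windows.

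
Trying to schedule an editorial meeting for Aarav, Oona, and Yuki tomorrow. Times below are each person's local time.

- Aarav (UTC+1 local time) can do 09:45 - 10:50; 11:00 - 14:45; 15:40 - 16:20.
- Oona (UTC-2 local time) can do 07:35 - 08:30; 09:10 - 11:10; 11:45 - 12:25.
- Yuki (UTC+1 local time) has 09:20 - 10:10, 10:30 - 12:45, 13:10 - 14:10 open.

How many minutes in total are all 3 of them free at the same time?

140

Aarav in UTC: 08:45-09:50, 10:00-13:45, 14:40-15:20 (subtract 1h to convert from UTC+1).
Oona in UTC: 09:35-10:30, 11:10-13:10, 13:45-14:25 (add 2h to convert from UTC-2).
Yuki in UTC: 08:20-09:10, 09:30-11:45, 12:10-13:10 (subtract 1h to convert from UTC+1).
Aarav ∩ Oona: 09:35-09:50, 10:00-10:30, 11:10-13:10.
Aarav ∩ Oona ∩ Yuki: 09:35-09:50, 10:00-10:30, 11:10-11:45, 12:10-13:10.
Summing the common windows: 15 + 30 + 35 + 60 = 140 minutes.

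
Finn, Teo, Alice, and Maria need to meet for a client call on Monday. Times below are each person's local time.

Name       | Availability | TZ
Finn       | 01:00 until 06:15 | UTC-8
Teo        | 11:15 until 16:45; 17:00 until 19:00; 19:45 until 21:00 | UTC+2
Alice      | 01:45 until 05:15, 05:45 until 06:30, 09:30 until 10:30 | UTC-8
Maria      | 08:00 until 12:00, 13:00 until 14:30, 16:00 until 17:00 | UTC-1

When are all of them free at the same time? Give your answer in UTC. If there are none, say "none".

09:45-13:00, 14:00-14:15

Finn in UTC: 09:00-14:15 (add 8h to convert from UTC-8).
Teo in UTC: 09:15-14:45, 15:00-17:00, 17:45-19:00 (subtract 2h to convert from UTC+2).
Alice in UTC: 09:45-13:15, 13:45-14:30, 17:30-18:30 (add 8h to convert from UTC-8).
Maria in UTC: 09:00-13:00, 14:00-15:30, 17:00-18:00 (add 1h to convert from UTC-1).
Finn ∩ Teo: 09:15-14:15.
Finn ∩ Teo ∩ Alice: 09:45-13:15, 13:45-14:15.
Finn ∩ Teo ∩ Alice ∩ Maria: 09:45-13:00, 14:00-14:15.
So the common availability across everyone is 09:45-13:00, 14:00-14:15.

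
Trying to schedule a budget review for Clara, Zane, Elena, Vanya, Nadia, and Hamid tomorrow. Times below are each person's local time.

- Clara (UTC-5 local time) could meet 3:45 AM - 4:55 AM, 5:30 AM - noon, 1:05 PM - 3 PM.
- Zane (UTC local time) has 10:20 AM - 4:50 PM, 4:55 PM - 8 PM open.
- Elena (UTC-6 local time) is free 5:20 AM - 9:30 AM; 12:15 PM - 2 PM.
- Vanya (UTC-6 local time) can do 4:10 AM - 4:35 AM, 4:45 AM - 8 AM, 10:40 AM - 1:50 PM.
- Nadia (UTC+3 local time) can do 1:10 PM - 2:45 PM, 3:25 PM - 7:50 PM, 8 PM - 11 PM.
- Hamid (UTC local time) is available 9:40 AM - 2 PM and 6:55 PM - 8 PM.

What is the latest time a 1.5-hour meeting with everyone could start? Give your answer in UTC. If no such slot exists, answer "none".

12:30

Clara in UTC: 08:45-09:55, 10:30-17:00, 18:05-20:00 (add 5h to convert from UTC-5).
Zane in UTC: 10:20-16:50, 16:55-20:00.
Elena in UTC: 11:20-15:30, 18:15-20:00 (add 6h to convert from UTC-6).
Vanya in UTC: 10:10-10:35, 10:45-14:00, 16:40-19:50 (add 6h to convert from UTC-6).
Nadia in UTC: 10:10-11:45, 12:25-16:50, 17:00-20:00 (subtract 3h to convert from UTC+3).
Hamid in UTC: 09:40-14:00, 18:55-20:00.
Clara ∩ Zane: 10:30-16:50, 16:55-17:00, 18:05-20:00.
Clara ∩ Zane ∩ Elena: 11:20-15:30, 18:15-20:00.
Clara ∩ Zane ∩ Elena ∩ Vanya: 11:20-14:00, 18:15-19:50.
Clara ∩ Zane ∩ Elena ∩ Vanya ∩ Nadia: 11:20-11:45, 12:25-14:00, 18:15-19:50.
Clara ∩ Zane ∩ Elena ∩ Vanya ∩ Nadia ∩ Hamid: 11:20-11:45, 12:25-14:00, 18:55-19:50.
The last common window of at least 90 minutes is 12:25-14:00; a 90-minute meeting can start as late as 12:30 and still end by 14:00.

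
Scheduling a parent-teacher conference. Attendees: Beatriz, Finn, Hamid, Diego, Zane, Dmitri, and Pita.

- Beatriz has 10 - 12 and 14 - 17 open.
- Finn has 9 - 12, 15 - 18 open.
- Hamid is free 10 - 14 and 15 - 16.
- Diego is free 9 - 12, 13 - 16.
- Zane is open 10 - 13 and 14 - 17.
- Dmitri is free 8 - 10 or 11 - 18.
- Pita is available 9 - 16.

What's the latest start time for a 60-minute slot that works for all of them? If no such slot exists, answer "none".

Beatriz ∩ Finn: 10:00-12:00, 15:00-17:00.
Beatriz ∩ Finn ∩ Hamid: 10:00-12:00, 15:00-16:00.
Beatriz ∩ Finn ∩ Hamid ∩ Diego: 10:00-12:00, 15:00-16:00.
Beatriz ∩ Finn ∩ Hamid ∩ Diego ∩ Zane: 10:00-12:00, 15:00-16:00.
Beatriz ∩ Finn ∩ Hamid ∩ Diego ∩ Zane ∩ Dmitri: 11:00-12:00, 15:00-16:00.
Beatriz ∩ Finn ∩ Hamid ∩ Diego ∩ Zane ∩ Dmitri ∩ Pita: 11:00-12:00, 15:00-16:00.
The last common window of at least 60 minutes is 15:00-16:00; a 60-minute meeting can start as late as 15:00 and still end by 16:00.

15:00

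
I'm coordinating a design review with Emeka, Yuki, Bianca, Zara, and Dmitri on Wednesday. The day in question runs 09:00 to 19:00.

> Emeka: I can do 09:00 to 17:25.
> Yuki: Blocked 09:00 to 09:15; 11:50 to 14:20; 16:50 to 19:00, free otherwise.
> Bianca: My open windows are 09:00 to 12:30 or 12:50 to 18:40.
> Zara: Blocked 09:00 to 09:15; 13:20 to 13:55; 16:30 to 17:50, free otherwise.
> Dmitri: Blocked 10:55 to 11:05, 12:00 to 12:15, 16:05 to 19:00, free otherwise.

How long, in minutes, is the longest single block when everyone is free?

105

Emeka free: 09:00-17:25.
Yuki free: 09:15-11:50, 14:20-16:50 (invert busy blocks within the working day).
Bianca free: 09:00-12:30, 12:50-18:40.
Zara free: 09:15-13:20, 13:55-16:30, 17:50-19:00 (invert busy blocks within the working day).
Dmitri free: 09:00-10:55, 11:05-12:00, 12:15-16:05 (invert busy blocks within the working day).
Emeka ∩ Yuki: 09:15-11:50, 14:20-16:50.
Emeka ∩ Yuki ∩ Bianca: 09:15-11:50, 14:20-16:50.
Emeka ∩ Yuki ∩ Bianca ∩ Zara: 09:15-11:50, 14:20-16:30.
Emeka ∩ Yuki ∩ Bianca ∩ Zara ∩ Dmitri: 09:15-10:55, 11:05-11:50, 14:20-16:05.
The longest is 14:20-16:05 at 105 minutes.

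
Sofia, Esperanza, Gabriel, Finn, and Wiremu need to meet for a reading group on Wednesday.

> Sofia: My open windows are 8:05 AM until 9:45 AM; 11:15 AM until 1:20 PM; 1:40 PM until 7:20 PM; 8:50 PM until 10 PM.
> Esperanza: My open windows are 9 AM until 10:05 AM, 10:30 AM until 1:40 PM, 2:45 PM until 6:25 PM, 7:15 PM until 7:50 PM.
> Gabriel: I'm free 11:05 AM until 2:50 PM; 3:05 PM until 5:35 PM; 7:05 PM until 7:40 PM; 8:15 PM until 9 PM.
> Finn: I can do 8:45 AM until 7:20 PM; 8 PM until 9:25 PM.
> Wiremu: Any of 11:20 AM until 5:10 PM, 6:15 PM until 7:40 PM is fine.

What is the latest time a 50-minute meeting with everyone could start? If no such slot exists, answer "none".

16:20

Sofia ∩ Esperanza: 09:00-09:45, 11:15-13:20, 14:45-18:25, 19:15-19:20.
Sofia ∩ Esperanza ∩ Gabriel: 11:15-13:20, 14:45-14:50, 15:05-17:35, 19:15-19:20.
Sofia ∩ Esperanza ∩ Gabriel ∩ Finn: 11:15-13:20, 14:45-14:50, 15:05-17:35, 19:15-19:20.
Sofia ∩ Esperanza ∩ Gabriel ∩ Finn ∩ Wiremu: 11:20-13:20, 14:45-14:50, 15:05-17:10, 19:15-19:20.
Those are the intersection windows.
The last common window of at least 50 minutes is 15:05-17:10; a 50-minute meeting can start as late as 16:20 and still end by 17:10.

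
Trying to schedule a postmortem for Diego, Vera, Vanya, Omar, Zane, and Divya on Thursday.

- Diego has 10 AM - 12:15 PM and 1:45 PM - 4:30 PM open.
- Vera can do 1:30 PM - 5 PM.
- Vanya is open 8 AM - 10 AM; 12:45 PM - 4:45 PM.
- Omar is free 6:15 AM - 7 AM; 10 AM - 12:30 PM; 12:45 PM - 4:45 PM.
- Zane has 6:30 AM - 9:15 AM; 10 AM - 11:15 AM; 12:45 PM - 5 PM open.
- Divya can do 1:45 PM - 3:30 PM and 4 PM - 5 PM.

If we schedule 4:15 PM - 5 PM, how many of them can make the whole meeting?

3

Vera, Zane, and Divya can make the full 16:15-17:00 slot — that's 3.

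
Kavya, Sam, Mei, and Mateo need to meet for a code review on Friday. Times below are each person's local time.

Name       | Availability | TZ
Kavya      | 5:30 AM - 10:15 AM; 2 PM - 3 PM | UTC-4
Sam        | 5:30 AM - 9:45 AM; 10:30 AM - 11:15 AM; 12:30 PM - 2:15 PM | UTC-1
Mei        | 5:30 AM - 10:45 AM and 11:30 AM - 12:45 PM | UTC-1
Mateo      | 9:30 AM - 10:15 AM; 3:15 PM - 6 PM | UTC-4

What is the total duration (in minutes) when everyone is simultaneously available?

15

Kavya in UTC: 09:30-14:15, 18:00-19:00 (add 4h to convert from UTC-4).
Sam in UTC: 06:30-10:45, 11:30-12:15, 13:30-15:15 (add 1h to convert from UTC-1).
Mei in UTC: 06:30-11:45, 12:30-13:45 (add 1h to convert from UTC-1).
Mateo in UTC: 13:30-14:15, 19:15-22:00 (add 4h to convert from UTC-4).
Kavya ∩ Sam: 09:30-10:45, 11:30-12:15, 13:30-14:15.
Kavya ∩ Sam ∩ Mei: 09:30-10:45, 11:30-11:45, 13:30-13:45.
Kavya ∩ Sam ∩ Mei ∩ Mateo: 13:30-13:45.
That's a single block of 15 minutes.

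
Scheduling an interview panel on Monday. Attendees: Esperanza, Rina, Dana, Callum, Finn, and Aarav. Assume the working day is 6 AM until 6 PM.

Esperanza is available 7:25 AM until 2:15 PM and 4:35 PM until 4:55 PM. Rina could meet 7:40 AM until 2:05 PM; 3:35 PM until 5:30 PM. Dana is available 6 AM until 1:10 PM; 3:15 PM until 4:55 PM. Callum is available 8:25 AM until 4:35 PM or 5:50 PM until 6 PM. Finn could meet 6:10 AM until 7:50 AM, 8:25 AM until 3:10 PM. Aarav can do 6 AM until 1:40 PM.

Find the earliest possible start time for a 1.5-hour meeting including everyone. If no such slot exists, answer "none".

Esperanza ∩ Rina: 07:40-14:05, 16:35-16:55.
Esperanza ∩ Rina ∩ Dana: 07:40-13:10, 16:35-16:55.
Esperanza ∩ Rina ∩ Dana ∩ Callum: 08:25-13:10.
Esperanza ∩ Rina ∩ Dana ∩ Callum ∩ Finn: 08:25-13:10.
Esperanza ∩ Rina ∩ Dana ∩ Callum ∩ Finn ∩ Aarav: 08:25-13:10.
The first common window of at least 90 minutes is 08:25-13:10, so the earliest start is 08:25.

08:25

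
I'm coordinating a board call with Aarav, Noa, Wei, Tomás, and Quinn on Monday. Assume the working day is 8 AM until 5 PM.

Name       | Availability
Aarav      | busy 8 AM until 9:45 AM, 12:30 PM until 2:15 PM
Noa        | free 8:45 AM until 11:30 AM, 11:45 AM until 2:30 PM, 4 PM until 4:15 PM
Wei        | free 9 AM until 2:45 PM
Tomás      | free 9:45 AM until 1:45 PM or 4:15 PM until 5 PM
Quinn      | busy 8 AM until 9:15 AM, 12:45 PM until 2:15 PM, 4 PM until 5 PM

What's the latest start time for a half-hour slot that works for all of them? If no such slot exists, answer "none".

Aarav free: 09:45-12:30, 14:15-17:00 (invert busy blocks within the working day).
Noa free: 08:45-11:30, 11:45-14:30, 16:00-16:15.
Wei free: 09:00-14:45.
Tomás free: 09:45-13:45, 16:15-17:00.
Quinn free: 09:15-12:45, 14:15-16:00 (invert busy blocks within the working day).
Aarav ∩ Noa: 09:45-11:30, 11:45-12:30, 14:15-14:30, 16:00-16:15.
Aarav ∩ Noa ∩ Wei: 09:45-11:30, 11:45-12:30, 14:15-14:30.
Aarav ∩ Noa ∩ Wei ∩ Tomás: 09:45-11:30, 11:45-12:30.
Aarav ∩ Noa ∩ Wei ∩ Tomás ∩ Quinn: 09:45-11:30, 11:45-12:30.
So the common availability across everyone is 09:45-11:30, 11:45-12:30.
The last common window of at least 30 minutes is 11:45-12:30; a 30-minute meeting can start as late as 12:00 and still end by 12:30.

12:00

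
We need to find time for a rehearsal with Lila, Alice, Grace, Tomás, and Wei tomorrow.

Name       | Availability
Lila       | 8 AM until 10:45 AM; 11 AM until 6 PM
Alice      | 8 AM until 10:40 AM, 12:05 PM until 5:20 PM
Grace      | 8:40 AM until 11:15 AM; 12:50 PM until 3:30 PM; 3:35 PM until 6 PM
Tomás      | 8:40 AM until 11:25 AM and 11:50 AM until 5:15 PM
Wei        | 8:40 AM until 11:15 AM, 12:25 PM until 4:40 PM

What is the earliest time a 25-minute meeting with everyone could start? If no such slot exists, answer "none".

Lila ∩ Alice: 08:00-10:40, 12:05-17:20.
Lila ∩ Alice ∩ Grace: 08:40-10:40, 12:50-15:30, 15:35-17:20.
Lila ∩ Alice ∩ Grace ∩ Tomás: 08:40-10:40, 12:50-15:30, 15:35-17:15.
Lila ∩ Alice ∩ Grace ∩ Tomás ∩ Wei: 08:40-10:40, 12:50-15:30, 15:35-16:40.
The first common window of at least 25 minutes is 08:40-10:40, so the earliest start is 08:40.

08:40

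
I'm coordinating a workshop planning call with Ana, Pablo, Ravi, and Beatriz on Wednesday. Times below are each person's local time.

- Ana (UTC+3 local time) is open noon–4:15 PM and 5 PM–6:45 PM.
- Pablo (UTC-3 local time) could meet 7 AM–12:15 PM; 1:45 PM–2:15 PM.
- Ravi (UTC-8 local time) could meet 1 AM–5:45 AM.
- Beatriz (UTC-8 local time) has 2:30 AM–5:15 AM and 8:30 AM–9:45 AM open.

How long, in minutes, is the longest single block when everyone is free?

165

Ana in UTC: 09:00-13:15, 14:00-15:45 (subtract 3h to convert from UTC+3).
Pablo in UTC: 10:00-15:15, 16:45-17:15 (add 3h to convert from UTC-3).
Ravi in UTC: 09:00-13:45 (add 8h to convert from UTC-8).
Beatriz in UTC: 10:30-13:15, 16:30-17:45 (add 8h to convert from UTC-8).
Ana ∩ Pablo: 10:00-13:15, 14:00-15:15.
Ana ∩ Pablo ∩ Ravi: 10:00-13:15.
Ana ∩ Pablo ∩ Ravi ∩ Beatriz: 10:30-13:15.
So the common availability across everyone is 10:30-13:15.
The longest is 10:30-13:15 at 165 minutes.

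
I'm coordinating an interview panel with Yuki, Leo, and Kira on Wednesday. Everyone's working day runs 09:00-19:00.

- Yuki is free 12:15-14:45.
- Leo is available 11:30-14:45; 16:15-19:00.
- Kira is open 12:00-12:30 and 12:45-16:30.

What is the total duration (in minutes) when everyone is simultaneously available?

135

Yuki ∩ Leo: 12:15-14:45.
Yuki ∩ Leo ∩ Kira: 12:15-12:30, 12:45-14:45.
So the common availability across everyone is 12:15-12:30, 12:45-14:45.
Summing the common windows: 15 + 120 = 135 minutes.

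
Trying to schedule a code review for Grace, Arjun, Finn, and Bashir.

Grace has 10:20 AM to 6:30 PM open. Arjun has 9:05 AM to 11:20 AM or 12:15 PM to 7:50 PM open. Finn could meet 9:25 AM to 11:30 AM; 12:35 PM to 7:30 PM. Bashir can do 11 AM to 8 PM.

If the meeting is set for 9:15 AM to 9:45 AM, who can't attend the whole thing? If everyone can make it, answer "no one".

Grace: not fully free for 09:15-09:45. Arjun: free for 09:15-09:45. Finn: not fully free for 09:15-09:45. Bashir: not fully free for 09:15-09:45.

Bashir, Finn, Grace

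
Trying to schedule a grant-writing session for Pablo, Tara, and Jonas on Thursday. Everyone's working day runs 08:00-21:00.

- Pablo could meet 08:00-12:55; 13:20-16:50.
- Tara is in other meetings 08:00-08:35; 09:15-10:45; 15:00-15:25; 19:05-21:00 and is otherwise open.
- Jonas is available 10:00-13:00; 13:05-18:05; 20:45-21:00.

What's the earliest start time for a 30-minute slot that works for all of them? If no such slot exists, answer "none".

Pablo free: 08:00-12:55, 13:20-16:50.
Tara free: 08:35-09:15, 10:45-15:00, 15:25-19:05 (invert busy blocks within the working day).
Jonas free: 10:00-13:00, 13:05-18:05, 20:45-21:00.
Pablo ∩ Tara: 08:35-09:15, 10:45-12:55, 13:20-15:00, 15:25-16:50.
Pablo ∩ Tara ∩ Jonas: 10:45-12:55, 13:20-15:00, 15:25-16:50.
So the common availability across everyone is 10:45-12:55, 13:20-15:00, 15:25-16:50.
The first common window of at least 30 minutes is 10:45-12:55, so the earliest start is 10:45.

10:45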